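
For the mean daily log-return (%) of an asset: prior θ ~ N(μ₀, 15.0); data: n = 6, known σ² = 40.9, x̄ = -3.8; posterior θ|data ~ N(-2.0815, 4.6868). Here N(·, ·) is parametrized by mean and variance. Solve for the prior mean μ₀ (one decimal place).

With known observation variance, the Normal–Normal posterior has precision τ_n = τ₀ + n/σ² and mean μ_n = (τ₀μ₀ + (n/σ²)x̄)/τ_n.
Here τ₀ = 1/15.0 = 0.066667 and τ_data = 6/40.9 = 0.146699, so τ_n = 0.213366.
Rearranging for μ₀: μ₀ = (μ_n·τ_n − τ_data·x̄)/τ₀ = (-2.0815·0.213366 − 0.146699·-3.8) / 0.066667 = 0.113335/0.066667 ≈ 1.7.

μ₀ = 1.7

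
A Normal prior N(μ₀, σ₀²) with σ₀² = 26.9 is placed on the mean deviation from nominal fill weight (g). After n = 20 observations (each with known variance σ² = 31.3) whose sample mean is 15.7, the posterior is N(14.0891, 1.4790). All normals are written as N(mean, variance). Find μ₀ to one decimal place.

The posterior mean is a precision-weighted average: μ_n = (τ₀μ₀ + τ_data·x̄)/(τ₀+τ_data), with τ₀=1/σ₀² and τ_data=n/σ².
Here τ₀ = 1/26.9 = 0.037175 and τ_data = 20/31.3 = 0.638978, so τ_n = 0.676153.
Rearranging for μ₀: μ₀ = (μ_n·τ_n − τ_data·x̄)/τ₀ = (14.0891·0.676153 − 0.638978·15.7) / 0.037175 = -0.505567/0.037175 ≈ -13.6.

μ₀ = -13.6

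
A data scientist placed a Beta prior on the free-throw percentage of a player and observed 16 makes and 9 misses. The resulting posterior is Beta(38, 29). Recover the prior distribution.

A Beta(α, β) prior with s successes and f failures in binomial data gives a Beta(α+s, β+f) posterior.
Subtract the data counts: 38−16=22, 29−9=20.

Beta(22, 20)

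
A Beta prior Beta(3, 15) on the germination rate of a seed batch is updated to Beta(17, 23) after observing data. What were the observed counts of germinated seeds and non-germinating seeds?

14 germinated seeds and 8 non-germinating seeds

A Beta(α, β) prior with s successes and f failures in binomial data gives a Beta(α+s, β+f) posterior.
So s = 17 − 3 = 14 and f = 23 − 15 = 8.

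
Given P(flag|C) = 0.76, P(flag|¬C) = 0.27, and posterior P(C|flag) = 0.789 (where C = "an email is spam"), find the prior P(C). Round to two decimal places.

In odds form, posterior odds = prior odds × likelihood ratio, so prior odds = posterior odds ÷ LR.
Posterior odds = 0.789/(1−0.789) = 3.7393. LR = 0.76/0.27 = 2.8148.
Prior odds = 3.7393/2.8148 = 1.3284, so P(C) = 1.3284/(1+1.3284) ≈ 0.57.

P(C) = 0.57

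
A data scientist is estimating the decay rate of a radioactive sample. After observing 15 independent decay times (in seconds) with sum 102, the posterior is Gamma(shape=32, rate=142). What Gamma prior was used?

For an exponential likelihood with a Gamma(α, β) prior on the rate, n observations with total T give posterior Gamma(α+n, β+T).
So α = 32 − 15 = 17 and β = 142 − 102 = 40.

Gamma(shape=17, rate=40)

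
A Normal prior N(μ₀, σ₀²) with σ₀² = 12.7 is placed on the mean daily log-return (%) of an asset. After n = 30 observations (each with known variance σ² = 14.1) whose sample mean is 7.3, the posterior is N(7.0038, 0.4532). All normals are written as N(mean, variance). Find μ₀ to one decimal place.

The posterior mean is a precision-weighted average: μ_n = (τ₀μ₀ + τ_data·x̄)/(τ₀+τ_data), with τ₀=1/σ₀² and τ_data=n/σ².
Here τ₀ = 1/12.7 = 0.078740 and τ_data = 30/14.1 = 2.127660, so τ_n = 2.206400.
Rearranging for μ₀: μ₀ = (μ_n·τ_n − τ_data·x̄)/τ₀ = (7.0038·2.206400 − 2.127660·7.3) / 0.078740 = -0.078734/0.078740 ≈ -1.0.

μ₀ = -1.0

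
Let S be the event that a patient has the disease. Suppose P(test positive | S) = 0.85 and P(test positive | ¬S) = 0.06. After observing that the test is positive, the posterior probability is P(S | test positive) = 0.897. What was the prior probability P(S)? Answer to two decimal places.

Bayes' rule in odds form gives O(S|E) = O(S)·[P(E|S)/P(E|¬S)], hence O(S) = O(S|E)/LR.
Posterior odds = 0.897/(1−0.897) = 8.7087. LR = 0.85/0.06 = 14.1667.
Prior odds = 8.7087/14.1667 = 0.6147, so P(S) = 0.6147/(1+0.6147) ≈ 0.38.

P(S) = 0.38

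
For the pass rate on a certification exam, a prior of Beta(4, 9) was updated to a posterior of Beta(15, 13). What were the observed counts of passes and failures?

Beta is conjugate to the binomial likelihood: posterior = Beta(α+s, β+f).
So s = 15 − 4 = 11 and f = 13 − 9 = 4.

11 passes and 4 failures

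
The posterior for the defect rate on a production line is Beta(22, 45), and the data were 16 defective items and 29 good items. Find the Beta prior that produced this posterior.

Beta(6, 16)

Beta is conjugate to the binomial likelihood: posterior = Beta(a+s, b+f).
Subtract the data counts: 22−16=6, 45−29=16.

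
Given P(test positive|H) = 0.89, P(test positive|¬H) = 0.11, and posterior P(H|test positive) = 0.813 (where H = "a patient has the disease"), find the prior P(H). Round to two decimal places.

In odds form, posterior odds = prior odds × likelihood ratio, so prior odds = posterior odds ÷ LR.
Posterior odds = 0.813/(1−0.813) = 4.3476. LR = 0.89/0.11 = 8.0909.
Prior odds = 4.3476/8.0909 = 0.5373, so P(H) = 0.5373/(1+0.5373) ≈ 0.35.

P(H) = 0.35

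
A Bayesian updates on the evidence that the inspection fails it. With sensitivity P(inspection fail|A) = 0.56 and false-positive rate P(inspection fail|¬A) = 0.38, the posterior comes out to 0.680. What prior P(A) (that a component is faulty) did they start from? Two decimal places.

P(A) = 0.59

In odds form, posterior odds = prior odds × likelihood ratio, so prior odds = posterior odds ÷ LR.
Posterior odds = 0.680/(1−0.680) = 2.1250. LR = 0.56/0.38 = 1.4737.
Prior odds = 2.1250/1.4737 = 1.4419, so P(A) = 1.4419/(1+1.4419) ≈ 0.59.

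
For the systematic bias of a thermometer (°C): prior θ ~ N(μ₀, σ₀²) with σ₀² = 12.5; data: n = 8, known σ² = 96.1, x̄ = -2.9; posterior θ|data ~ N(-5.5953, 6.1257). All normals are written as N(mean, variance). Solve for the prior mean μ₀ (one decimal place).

μ₀ = -8.4

With known observation variance, the Normal–Normal posterior has precision τ_n = τ₀ + n/σ² and mean μ_n = (τ₀μ₀ + (n/σ²)x̄)/τ_n.
Here τ₀ = 1/12.5 = 0.080000 and τ_data = 8/96.1 = 0.083247, so τ_n = 0.163247.
Rearranging for μ₀: μ₀ = (μ_n·τ_n − τ_data·x̄)/τ₀ = (-5.5953·0.163247 − 0.083247·-2.9) / 0.080000 = -0.672000/0.080000 ≈ -8.4.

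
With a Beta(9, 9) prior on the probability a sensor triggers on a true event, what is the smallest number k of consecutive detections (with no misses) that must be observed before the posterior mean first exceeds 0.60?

k = 5

After k detections and 0 misses the posterior is Beta(9+k, 9), with mean (9+k)/(9+9+k).
Set (9+k)/(18+k) > 0.60 and solve: k > (0.60·18 − 9)/(1 − 0.60) = 4.500.
The smallest integer exceeding 4.500 is 5.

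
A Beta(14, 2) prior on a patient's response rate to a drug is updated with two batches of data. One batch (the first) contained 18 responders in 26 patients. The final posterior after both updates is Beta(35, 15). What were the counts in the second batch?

Sequential conjugate updates are equivalent to a single update on the pooled data, so total successes = posterior α − prior α and total failures = posterior β − prior β.
Total across both batches: 35−14=21 responders, 15−2=13 non-responders.
Subtract the first batch: 21−18=3 responders and 13−8=5 non-responders.

3 responders and 5 non-responders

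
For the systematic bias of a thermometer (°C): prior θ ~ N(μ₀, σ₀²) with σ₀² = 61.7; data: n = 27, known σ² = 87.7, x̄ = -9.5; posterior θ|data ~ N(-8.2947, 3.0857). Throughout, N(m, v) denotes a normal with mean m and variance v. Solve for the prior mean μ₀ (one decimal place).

μ₀ = 14.6

The posterior mean is a precision-weighted average: μ_n = (τ₀μ₀ + τ_data·x̄)/(τ₀+τ_data), with τ₀=1/σ₀² and τ_data=n/σ².
Here τ₀ = 1/61.7 = 0.016207 and τ_data = 27/87.7 = 0.307868, so τ_n = 0.324075.
Rearranging for μ₀: μ₀ = (μ_n·τ_n − τ_data·x̄)/τ₀ = (-8.2947·0.324075 − 0.307868·-9.5) / 0.016207 = 0.236641/0.016207 ≈ 14.6.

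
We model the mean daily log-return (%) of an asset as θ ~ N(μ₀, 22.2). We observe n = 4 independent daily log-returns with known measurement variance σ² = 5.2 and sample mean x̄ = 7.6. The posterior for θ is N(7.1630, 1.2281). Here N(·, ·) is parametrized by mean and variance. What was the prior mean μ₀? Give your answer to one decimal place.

μ₀ = -0.3

The posterior mean is a precision-weighted average: μ_n = (τ₀μ₀ + τ_data·x̄)/(τ₀+τ_data), with τ₀=1/σ₀² and τ_data=n/σ².
Here τ₀ = 1/22.2 = 0.045045 and τ_data = 4/5.2 = 0.769231, so τ_n = 0.814276.
Rearranging for μ₀: μ₀ = (μ_n·τ_n − τ_data·x̄)/τ₀ = (7.1630·0.814276 − 0.769231·7.6) / 0.045045 = -0.013497/0.045045 ≈ -0.3.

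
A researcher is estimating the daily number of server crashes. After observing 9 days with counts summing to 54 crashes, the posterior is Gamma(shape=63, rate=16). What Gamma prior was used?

Gamma(shape=9, rate=7)

Gamma–Poisson conjugacy: posterior shape = α + Σxᵢ, posterior rate = β + n.
So α = 63 − 54 = 9 and β = 16 − 9 = 7.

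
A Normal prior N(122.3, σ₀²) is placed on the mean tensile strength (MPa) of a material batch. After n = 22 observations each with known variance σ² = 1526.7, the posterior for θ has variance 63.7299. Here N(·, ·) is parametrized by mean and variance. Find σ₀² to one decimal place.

σ₀² = 780.6

Posterior precision equals prior precision plus data precision: 1/σ_n² = 1/σ₀² + n/σ².
So 1/σ₀² = 1/63.7299 − 22/1526.7 = 0.015691 − 0.014410 = 0.001281.
Hence σ₀² = 1/0.001281 ≈ 780.6.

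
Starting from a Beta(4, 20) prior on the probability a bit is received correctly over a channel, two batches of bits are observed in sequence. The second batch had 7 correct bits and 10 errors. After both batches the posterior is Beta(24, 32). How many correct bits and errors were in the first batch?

13 correct bits and 2 errors

Sequential conjugate updates are equivalent to a single update on the pooled data, so total successes = posterior α − prior α and total failures = posterior β − prior β.
Total across both batches: 24−4=20 correct bits, 32−20=12 errors.
Subtract the second batch: 20−7=13 correct bits and 12−10=2 errors.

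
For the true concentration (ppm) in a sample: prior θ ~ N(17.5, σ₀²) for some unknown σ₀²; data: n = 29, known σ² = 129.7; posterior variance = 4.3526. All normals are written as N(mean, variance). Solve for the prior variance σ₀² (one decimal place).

For the Normal–Normal model with known σ², precisions add: τ_n = τ₀ + n/σ².
So 1/σ₀² = 1/4.3526 − 29/129.7 = 0.229748 − 0.223593 = 0.006155.
Hence σ₀² = 1/0.006155 ≈ 162.5.

σ₀² = 162.5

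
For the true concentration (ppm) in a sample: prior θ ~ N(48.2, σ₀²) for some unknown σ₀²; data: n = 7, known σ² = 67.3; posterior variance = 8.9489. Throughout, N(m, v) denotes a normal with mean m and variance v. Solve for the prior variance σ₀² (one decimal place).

σ₀² = 129.3

For the Normal–Normal model with known σ², precisions add: τ_n = τ₀ + n/σ².
So 1/σ₀² = 1/8.9489 − 7/67.3 = 0.111746 − 0.104012 = 0.007734.
Hence σ₀² = 1/0.007734 ≈ 129.3.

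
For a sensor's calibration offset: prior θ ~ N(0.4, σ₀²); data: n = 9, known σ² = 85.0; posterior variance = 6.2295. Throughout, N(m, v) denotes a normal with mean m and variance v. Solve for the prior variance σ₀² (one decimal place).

σ₀² = 18.3

For the Normal–Normal model with known σ², precisions add: τ_n = τ₀ + n/σ².
So 1/σ₀² = 1/6.2295 − 9/85.0 = 0.160527 − 0.105882 = 0.054645.
Hence σ₀² = 1/0.054645 ≈ 18.3.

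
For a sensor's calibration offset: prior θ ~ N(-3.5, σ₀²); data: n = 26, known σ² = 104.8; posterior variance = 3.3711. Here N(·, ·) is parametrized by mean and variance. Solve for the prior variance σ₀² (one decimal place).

σ₀² = 20.6

For the Normal–Normal model with known σ², precisions add: τ_n = τ₀ + n/σ².
So 1/σ₀² = 1/3.3711 − 26/104.8 = 0.296639 − 0.248092 = 0.048547.
Hence σ₀² = 1/0.048547 ≈ 20.6.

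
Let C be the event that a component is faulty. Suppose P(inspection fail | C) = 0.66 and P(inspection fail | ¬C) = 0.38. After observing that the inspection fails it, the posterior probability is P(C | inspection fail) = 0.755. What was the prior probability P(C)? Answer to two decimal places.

Bayes' rule in odds form gives O(C|E) = O(C)·[P(E|C)/P(E|¬C)], hence O(C) = O(C|E)/LR.
Posterior odds = 0.755/(1−0.755) = 3.0816. LR = 0.66/0.38 = 1.7368.
Prior odds = 3.0816/1.7368 = 1.7743, so P(C) = 1.7743/(1+1.7743) ≈ 0.64.

P(C) = 0.64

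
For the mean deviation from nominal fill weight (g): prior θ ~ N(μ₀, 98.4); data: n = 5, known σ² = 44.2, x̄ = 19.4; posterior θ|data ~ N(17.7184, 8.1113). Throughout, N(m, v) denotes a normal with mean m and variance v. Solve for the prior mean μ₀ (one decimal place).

μ₀ = -1.0

The posterior mean is a precision-weighted average: μ_n = (τ₀μ₀ + τ_data·x̄)/(τ₀+τ_data), with τ₀=1/σ₀² and τ_data=n/σ².
Here τ₀ = 1/98.4 = 0.010163 and τ_data = 5/44.2 = 0.113122, so τ_n = 0.123285.
Rearranging for μ₀: μ₀ = (μ_n·τ_n − τ_data·x̄)/τ₀ = (17.7184·0.123285 − 0.113122·19.4) / 0.010163 = -0.010154/0.010163 ≈ -1.0.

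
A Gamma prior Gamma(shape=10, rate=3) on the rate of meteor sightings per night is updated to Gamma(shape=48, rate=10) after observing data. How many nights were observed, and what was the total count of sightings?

n = 7 nights with total 38 sightings

Gamma–Poisson conjugacy: posterior shape = α + Σxᵢ, posterior rate = β + n.
Matching: Σxᵢ = 48 − 10 = 38 and n = 10 − 3 = 7.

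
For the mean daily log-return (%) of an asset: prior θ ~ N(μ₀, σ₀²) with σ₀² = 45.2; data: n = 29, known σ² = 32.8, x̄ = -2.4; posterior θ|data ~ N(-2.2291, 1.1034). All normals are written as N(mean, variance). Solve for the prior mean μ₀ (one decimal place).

μ₀ = 4.6

The posterior mean is a precision-weighted average: μ_n = (τ₀μ₀ + τ_data·x̄)/(τ₀+τ_data), with τ₀=1/σ₀² and τ_data=n/σ².
Here τ₀ = 1/45.2 = 0.022124 and τ_data = 29/32.8 = 0.884146, so τ_n = 0.906270.
Rearranging for μ₀: μ₀ = (μ_n·τ_n − τ_data·x̄)/τ₀ = (-2.2291·0.906270 − 0.884146·-2.4) / 0.022124 = 0.101784/0.022124 ≈ 4.6.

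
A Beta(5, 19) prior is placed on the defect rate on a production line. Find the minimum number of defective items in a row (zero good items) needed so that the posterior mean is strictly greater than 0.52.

k = 16

After k defective items and 0 good items the posterior is Beta(5+k, 19), with mean (5+k)/(5+19+k).
Set (5+k)/(24+k) > 0.52 and solve: k > (0.52·24 − 5)/(1 − 0.52) = 15.583.
The smallest integer exceeding 15.583 is 16.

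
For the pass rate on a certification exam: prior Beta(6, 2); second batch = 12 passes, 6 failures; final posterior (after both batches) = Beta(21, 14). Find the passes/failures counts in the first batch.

3 passes and 6 failures

Because Beta–binomial updating is additive in the counts, the combined data contributed (α_post−α_prior, β_post−β_prior) successes and failures.
Total across both batches: 21−6=15 passes, 14−2=12 failures.
Subtract the second batch: 15−12=3 passes and 12−6=6 failures.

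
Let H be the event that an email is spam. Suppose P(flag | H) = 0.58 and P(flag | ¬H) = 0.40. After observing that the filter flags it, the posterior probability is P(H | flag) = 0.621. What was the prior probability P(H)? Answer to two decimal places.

In odds form, posterior odds = prior odds × likelihood ratio, so prior odds = posterior odds ÷ LR.
Posterior odds = 0.621/(1−0.621) = 1.6385. LR = 0.58/0.40 = 1.4500.
Prior odds = 1.6385/1.4500 = 1.1300, so P(H) = 1.1300/(1+1.1300) ≈ 0.53.

P(H) = 0.53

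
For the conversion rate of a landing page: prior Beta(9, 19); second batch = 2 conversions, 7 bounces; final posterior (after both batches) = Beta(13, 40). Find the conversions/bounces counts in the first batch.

2 conversions and 14 bounces

Because Beta–binomial updating is additive in the counts, the combined data contributed (α_post−α_prior, β_post−β_prior) successes and failures.
Total across both batches: 13−9=4 conversions, 40−19=21 bounces.
Subtract the second batch: 4−2=2 conversions and 21−7=14 bounces.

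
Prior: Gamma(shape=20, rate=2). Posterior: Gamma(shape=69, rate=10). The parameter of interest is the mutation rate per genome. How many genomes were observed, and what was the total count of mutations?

A Gamma(α, β) prior (rate parametrization) on a Poisson rate with n observations summing to S gives posterior Gamma(α+S, β+n).
Matching: Σxᵢ = 69 − 20 = 49 and n = 10 − 2 = 8.

n = 8 genomes with total 49 mutations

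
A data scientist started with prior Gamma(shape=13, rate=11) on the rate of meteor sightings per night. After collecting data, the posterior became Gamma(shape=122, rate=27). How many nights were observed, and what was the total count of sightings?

n = 16 nights with total 109 sightings

A Gamma(α, β) prior (rate parametrization) on a Poisson rate with n observations summing to S gives posterior Gamma(α+S, β+n).
Matching: Σxᵢ = 122 − 13 = 109 and n = 27 − 11 = 16.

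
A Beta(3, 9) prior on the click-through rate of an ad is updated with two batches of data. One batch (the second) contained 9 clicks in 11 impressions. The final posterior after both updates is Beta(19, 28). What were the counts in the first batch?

7 clicks and 17 non-clicks

Because Beta–binomial updating is additive in the counts, the combined data contributed (α_post−α_prior, β_post−β_prior) successes and failures.
Total across both batches: 19−3=16 clicks, 28−9=19 non-clicks.
Subtract the second batch: 16−9=7 clicks and 19−2=17 non-clicks.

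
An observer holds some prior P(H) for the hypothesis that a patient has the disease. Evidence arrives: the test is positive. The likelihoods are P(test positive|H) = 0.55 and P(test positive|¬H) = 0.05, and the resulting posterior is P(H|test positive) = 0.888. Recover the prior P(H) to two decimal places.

Bayes' rule in odds form gives O(H|E) = O(H)·[P(E|H)/P(E|¬H)], hence O(H) = O(H|E)/LR.
Posterior odds = 0.888/(1−0.888) = 7.9286. LR = 0.55/0.05 = 11.0000.
Prior odds = 7.9286/11.0000 = 0.7208, so P(H) = 0.7208/(1+0.7208) ≈ 0.42.

P(H) = 0.42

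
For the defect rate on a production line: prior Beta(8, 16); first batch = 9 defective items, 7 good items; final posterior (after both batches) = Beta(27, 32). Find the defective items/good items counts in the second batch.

10 defective items and 9 good items

Sequential conjugate updates are equivalent to a single update on the pooled data, so total successes = posterior α − prior α and total failures = posterior β − prior β.
Total across both batches: 27−8=19 defective items, 32−16=16 good items.
Subtract the first batch: 19−9=10 defective items and 16−7=9 good items.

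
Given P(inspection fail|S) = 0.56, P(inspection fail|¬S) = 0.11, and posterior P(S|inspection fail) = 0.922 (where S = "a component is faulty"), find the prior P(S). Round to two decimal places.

P(S) = 0.70

Bayes' rule in odds form gives O(S|E) = O(S)·[P(E|S)/P(E|¬S)], hence O(S) = O(S|E)/LR.
Posterior odds = 0.922/(1−0.922) = 11.8205. LR = 0.56/0.11 = 5.0909.
Prior odds = 11.8205/5.0909 = 2.3219, so P(S) = 2.3219/(1+2.3219) ≈ 0.70.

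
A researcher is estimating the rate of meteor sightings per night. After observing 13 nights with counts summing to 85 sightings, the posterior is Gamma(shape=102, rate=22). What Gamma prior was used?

Gamma(shape=17, rate=9)

A Gamma(α, β) prior (rate parametrization) on a Poisson rate with n observations summing to S gives posterior Gamma(α+S, β+n).
So α = 102 − 85 = 17 and β = 22 − 13 = 9.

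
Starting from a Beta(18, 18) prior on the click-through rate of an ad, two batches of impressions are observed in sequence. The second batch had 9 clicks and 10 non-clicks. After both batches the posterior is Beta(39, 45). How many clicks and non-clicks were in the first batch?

Because Beta–binomial updating is additive in the counts, the combined data contributed (α_post−α_prior, β_post−β_prior) successes and failures.
Total across both batches: 39−18=21 clicks, 45−18=27 non-clicks.
Subtract the second batch: 21−9=12 clicks and 27−10=17 non-clicks.

12 clicks and 17 non-clicks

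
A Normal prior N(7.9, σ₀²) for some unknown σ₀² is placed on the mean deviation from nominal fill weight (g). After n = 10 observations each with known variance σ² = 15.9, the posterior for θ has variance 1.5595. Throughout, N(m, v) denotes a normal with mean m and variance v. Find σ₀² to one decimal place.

σ₀² = 81.3

Posterior precision equals prior precision plus data precision: 1/σ_n² = 1/σ₀² + n/σ².
So 1/σ₀² = 1/1.5595 − 10/15.9 = 0.641231 − 0.628931 = 0.012300.
Hence σ₀² = 1/0.012300 ≈ 81.3.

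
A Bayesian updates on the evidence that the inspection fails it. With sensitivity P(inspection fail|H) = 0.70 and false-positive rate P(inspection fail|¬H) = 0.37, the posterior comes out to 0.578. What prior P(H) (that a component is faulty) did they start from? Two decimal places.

In odds form, posterior odds = prior odds × likelihood ratio, so prior odds = posterior odds ÷ LR.
Posterior odds = 0.578/(1−0.578) = 1.3697. LR = 0.70/0.37 = 1.8919.
Prior odds = 1.3697/1.8919 = 0.7240, so P(H) = 0.7240/(1+0.7240) ≈ 0.42.

P(H) = 0.42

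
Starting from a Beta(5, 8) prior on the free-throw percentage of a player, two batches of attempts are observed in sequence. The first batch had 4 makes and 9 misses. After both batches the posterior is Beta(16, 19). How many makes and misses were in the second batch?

7 makes and 2 misses

Sequential conjugate updates are equivalent to a single update on the pooled data, so total successes = posterior α − prior α and total failures = posterior β − prior β.
Total across both batches: 16−5=11 makes, 19−8=11 misses.
Subtract the first batch: 11−4=7 makes and 11−9=2 misses.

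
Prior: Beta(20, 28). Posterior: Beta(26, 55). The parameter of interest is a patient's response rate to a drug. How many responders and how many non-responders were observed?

6 responders and 27 non-responders

A Beta(α, β) prior with s successes and f failures in binomial data gives a Beta(α+s, β+f) posterior.
So s = 26 − 20 = 6 and f = 55 − 28 = 27.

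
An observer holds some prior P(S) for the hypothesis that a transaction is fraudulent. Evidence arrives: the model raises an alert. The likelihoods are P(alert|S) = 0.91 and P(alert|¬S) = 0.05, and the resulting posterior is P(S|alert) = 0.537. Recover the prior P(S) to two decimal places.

Bayes' rule in odds form gives O(S|E) = O(S)·[P(E|S)/P(E|¬S)], hence O(S) = O(S|E)/LR.
Posterior odds = 0.537/(1−0.537) = 1.1598. LR = 0.91/0.05 = 18.2000.
Prior odds = 1.1598/18.2000 = 0.0637, so P(S) = 0.0637/(1+0.0637) ≈ 0.06.

P(S) = 0.06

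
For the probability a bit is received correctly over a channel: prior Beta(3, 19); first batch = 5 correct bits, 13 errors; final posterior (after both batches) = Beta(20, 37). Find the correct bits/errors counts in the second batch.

Sequential conjugate updates are equivalent to a single update on the pooled data, so total successes = posterior α − prior α and total failures = posterior β − prior β.
Total across both batches: 20−3=17 correct bits, 37−19=18 errors.
Subtract the first batch: 17−5=12 correct bits and 18−13=5 errors.

12 correct bits and 5 errors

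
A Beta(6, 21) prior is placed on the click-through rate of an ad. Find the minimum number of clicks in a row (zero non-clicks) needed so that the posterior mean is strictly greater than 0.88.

After k clicks and 0 non-clicks the posterior is Beta(6+k, 21), with mean (6+k)/(6+21+k).
Set (6+k)/(27+k) > 0.88 and solve: k > (0.88·27 − 6)/(1 − 0.88) = 148.000.
The smallest integer exceeding 148.000 is 149.

k = 149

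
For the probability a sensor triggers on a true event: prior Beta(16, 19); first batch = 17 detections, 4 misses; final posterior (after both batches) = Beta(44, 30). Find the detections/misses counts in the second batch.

11 detections and 7 misses

Because Beta–binomial updating is additive in the counts, the combined data contributed (α_post−α_prior, β_post−β_prior) successes and failures.
Total across both batches: 44−16=28 detections, 30−19=11 misses.
Subtract the first batch: 28−17=11 detections and 11−4=7 misses.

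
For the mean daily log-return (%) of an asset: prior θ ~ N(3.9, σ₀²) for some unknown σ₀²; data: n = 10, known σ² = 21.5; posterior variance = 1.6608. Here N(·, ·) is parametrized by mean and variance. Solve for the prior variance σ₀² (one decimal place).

σ₀² = 7.3

Posterior precision equals prior precision plus data precision: 1/σ_n² = 1/σ₀² + n/σ².
So 1/σ₀² = 1/1.6608 − 10/21.5 = 0.602119 − 0.465116 = 0.137003.
Hence σ₀² = 1/0.137003 ≈ 7.3.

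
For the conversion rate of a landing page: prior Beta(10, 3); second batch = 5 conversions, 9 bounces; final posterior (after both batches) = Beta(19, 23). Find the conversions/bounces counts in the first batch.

Because Beta–binomial updating is additive in the counts, the combined data contributed (α_post−α_prior, β_post−β_prior) successes and failures.
Total across both batches: 19−10=9 conversions, 23−3=20 bounces.
Subtract the second batch: 9−5=4 conversions and 20−9=11 bounces.

4 conversions and 11 bounces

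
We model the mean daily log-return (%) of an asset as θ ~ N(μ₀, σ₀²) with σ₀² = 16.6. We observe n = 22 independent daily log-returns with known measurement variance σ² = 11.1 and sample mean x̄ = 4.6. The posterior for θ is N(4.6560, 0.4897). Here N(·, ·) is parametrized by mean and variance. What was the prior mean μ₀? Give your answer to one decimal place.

The posterior mean is a precision-weighted average: μ_n = (τ₀μ₀ + τ_data·x̄)/(τ₀+τ_data), with τ₀=1/σ₀² and τ_data=n/σ².
Here τ₀ = 1/16.6 = 0.060241 and τ_data = 22/11.1 = 1.981982, so τ_n = 2.042223.
Rearranging for μ₀: μ₀ = (μ_n·τ_n − τ_data·x̄)/τ₀ = (4.6560·2.042223 − 1.981982·4.6) / 0.060241 = 0.391473/0.060241 ≈ 6.5.

μ₀ = 6.5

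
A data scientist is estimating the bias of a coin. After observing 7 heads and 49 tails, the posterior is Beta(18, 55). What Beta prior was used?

Beta(11, 6)

Beta is conjugate to the binomial likelihood: posterior = Beta(a+s, b+f).
So a = 18 − 7 = 11 and b = 55 − 49 = 6.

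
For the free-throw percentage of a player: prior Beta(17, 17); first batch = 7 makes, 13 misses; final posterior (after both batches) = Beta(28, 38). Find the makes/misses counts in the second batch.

Because Beta–binomial updating is additive in the counts, the combined data contributed (α_post−α_prior, β_post−β_prior) successes and failures.
Total across both batches: 28−17=11 makes, 38−17=21 misses.
Subtract the first batch: 11−7=4 makes and 21−13=8 misses.

4 makes and 8 misses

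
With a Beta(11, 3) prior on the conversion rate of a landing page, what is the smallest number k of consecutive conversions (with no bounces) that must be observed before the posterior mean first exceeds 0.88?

After k conversions and 0 bounces the posterior is Beta(11+k, 3), with mean (11+k)/(11+3+k).
Set (11+k)/(14+k) > 0.88 and solve: k > (0.88·14 − 11)/(1 − 0.88) = 11.000.
The smallest integer exceeding 11.000 is 12, and checking k=12: (23)/(26) = 0.8846 > 0.88.

k = 12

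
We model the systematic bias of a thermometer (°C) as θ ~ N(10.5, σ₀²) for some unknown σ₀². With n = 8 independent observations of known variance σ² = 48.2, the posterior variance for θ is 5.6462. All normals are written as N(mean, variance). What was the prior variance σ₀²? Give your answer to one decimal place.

For the Normal–Normal model with known σ², precisions add: τ_n = τ₀ + n/σ².
So 1/σ₀² = 1/5.6462 − 8/48.2 = 0.177110 − 0.165975 = 0.011135.
Hence σ₀² = 1/0.011135 ≈ 89.8.

σ₀² = 89.8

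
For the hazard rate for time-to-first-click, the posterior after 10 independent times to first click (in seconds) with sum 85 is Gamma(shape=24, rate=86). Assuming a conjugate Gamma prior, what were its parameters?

Gamma–exponential conjugacy: posterior shape = α + n, posterior rate = β + Σtᵢ.
So α = 24 − 10 = 14 and β = 86 − 85 = 1.

Gamma(shape=14, rate=1)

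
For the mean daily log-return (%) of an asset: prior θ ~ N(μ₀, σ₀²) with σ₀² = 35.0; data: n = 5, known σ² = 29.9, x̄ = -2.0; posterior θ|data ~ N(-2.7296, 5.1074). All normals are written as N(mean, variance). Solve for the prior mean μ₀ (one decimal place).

μ₀ = -7.0

The posterior mean is a precision-weighted average: μ_n = (τ₀μ₀ + τ_data·x̄)/(τ₀+τ_data), with τ₀=1/σ₀² and τ_data=n/σ².
Here τ₀ = 1/35.0 = 0.028571 and τ_data = 5/29.9 = 0.167224, so τ_n = 0.195795.
Rearranging for μ₀: μ₀ = (μ_n·τ_n − τ_data·x̄)/τ₀ = (-2.7296·0.195795 − 0.167224·-2.0) / 0.028571 = -0.199994/0.028571 ≈ -7.0.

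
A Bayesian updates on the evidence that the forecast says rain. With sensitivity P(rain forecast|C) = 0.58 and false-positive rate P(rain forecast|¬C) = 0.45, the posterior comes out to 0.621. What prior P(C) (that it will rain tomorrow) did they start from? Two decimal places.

P(C) = 0.56

In odds form, posterior odds = prior odds × likelihood ratio, so prior odds = posterior odds ÷ LR.
Posterior odds = 0.621/(1−0.621) = 1.6385. LR = 0.58/0.45 = 1.2889.
Prior odds = 1.6385/1.2889 = 1.2712, so P(C) = 1.2712/(1+1.2712) ≈ 0.56.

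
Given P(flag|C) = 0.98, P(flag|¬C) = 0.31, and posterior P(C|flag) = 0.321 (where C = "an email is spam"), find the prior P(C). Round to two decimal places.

P(C) = 0.13

Bayes' rule in odds form gives O(C|E) = O(C)·[P(E|C)/P(E|¬C)], hence O(C) = O(C|E)/LR.
Posterior odds = 0.321/(1−0.321) = 0.4728. LR = 0.98/0.31 = 3.1613.
Prior odds = 0.4728/3.1613 = 0.1496, so P(C) = 0.1496/(1+0.1496) ≈ 0.13.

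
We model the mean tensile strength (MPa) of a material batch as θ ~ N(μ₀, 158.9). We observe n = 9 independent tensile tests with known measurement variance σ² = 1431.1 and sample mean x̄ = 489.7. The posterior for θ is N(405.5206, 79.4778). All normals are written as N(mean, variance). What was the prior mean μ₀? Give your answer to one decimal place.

With known observation variance, the Normal–Normal posterior has precision τ_n = τ₀ + n/σ² and mean μ_n = (τ₀μ₀ + (n/σ²)x̄)/τ_n.
Here τ₀ = 1/158.9 = 0.006293 and τ_data = 9/1431.1 = 0.006289, so τ_n = 0.012582.
Rearranging for μ₀: μ₀ = (μ_n·τ_n − τ_data·x̄)/τ₀ = (405.5206·0.012582 − 0.006289·489.7) / 0.006293 = 2.022537/0.006293 ≈ 321.4.

μ₀ = 321.4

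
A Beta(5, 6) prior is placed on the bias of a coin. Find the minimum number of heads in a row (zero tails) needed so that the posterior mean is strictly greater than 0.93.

k = 75

After k heads and 0 tails the posterior is Beta(5+k, 6), with mean (5+k)/(5+6+k).
Set (5+k)/(11+k) > 0.93 and solve: k > (0.93·11 − 5)/(1 − 0.93) = 74.714.
The smallest integer exceeding 74.714 is 75.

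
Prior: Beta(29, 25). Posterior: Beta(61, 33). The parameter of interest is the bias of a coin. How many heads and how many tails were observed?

32 heads and 8 tails

A Beta(a, b) prior with s successes and f failures in binomial data gives a Beta(a+s, b+f) posterior.
So s = 61 − 29 = 32 and f = 33 − 25 = 8.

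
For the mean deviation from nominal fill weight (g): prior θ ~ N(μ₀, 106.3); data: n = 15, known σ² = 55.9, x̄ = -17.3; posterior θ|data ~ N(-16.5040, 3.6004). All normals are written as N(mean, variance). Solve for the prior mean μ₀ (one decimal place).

μ₀ = 6.2

The posterior mean is a precision-weighted average: μ_n = (τ₀μ₀ + τ_data·x̄)/(τ₀+τ_data), with τ₀=1/σ₀² and τ_data=n/σ².
Here τ₀ = 1/106.3 = 0.009407 and τ_data = 15/55.9 = 0.268336, so τ_n = 0.277743.
Rearranging for μ₀: μ₀ = (μ_n·τ_n − τ_data·x̄)/τ₀ = (-16.5040·0.277743 − 0.268336·-17.3) / 0.009407 = 0.058342/0.009407 ≈ 6.2.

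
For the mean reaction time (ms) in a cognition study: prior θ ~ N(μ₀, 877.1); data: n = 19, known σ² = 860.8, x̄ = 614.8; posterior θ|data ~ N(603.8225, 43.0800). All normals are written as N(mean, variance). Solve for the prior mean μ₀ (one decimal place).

The posterior mean is a precision-weighted average: μ_n = (τ₀μ₀ + τ_data·x̄)/(τ₀+τ_data), with τ₀=1/σ₀² and τ_data=n/σ².
Here τ₀ = 1/877.1 = 0.001140 and τ_data = 19/860.8 = 0.022072, so τ_n = 0.023212.
Rearranging for μ₀: μ₀ = (μ_n·τ_n − τ_data·x̄)/τ₀ = (603.8225·0.023212 − 0.022072·614.8) / 0.001140 = 0.446062/0.001140 ≈ 391.3.

μ₀ = 391.3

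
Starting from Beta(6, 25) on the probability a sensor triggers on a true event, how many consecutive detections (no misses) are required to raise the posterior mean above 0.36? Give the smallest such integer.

k = 9

After k detections and 0 misses the posterior is Beta(6+k, 25), with mean (6+k)/(6+25+k).
Set (6+k)/(31+k) > 0.36 and solve: k > (0.36·31 − 6)/(1 − 0.36) = 8.062.
The smallest integer exceeding 8.062 is 9.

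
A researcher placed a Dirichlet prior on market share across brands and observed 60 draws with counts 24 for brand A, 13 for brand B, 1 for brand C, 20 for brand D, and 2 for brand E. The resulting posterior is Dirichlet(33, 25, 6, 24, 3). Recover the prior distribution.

Dirichlet(9, 12, 5, 4, 1)

For a Dirichlet(α) prior with multinomial counts c, the posterior is Dirichlet(α + c) componentwise.
Subtract each count from the matching posterior parameter: 33−24=9, 25−13=12, 6−1=5, 24−20=4, 3−2=1.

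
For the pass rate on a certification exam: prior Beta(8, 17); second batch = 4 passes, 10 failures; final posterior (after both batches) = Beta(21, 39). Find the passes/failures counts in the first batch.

Because Beta–binomial updating is additive in the counts, the combined data contributed (α_post−α_prior, β_post−β_prior) successes and failures.
Total across both batches: 21−8=13 passes, 39−17=22 failures.
Subtract the second batch: 13−4=9 passes and 22−10=12 failures.

9 passes and 12 failures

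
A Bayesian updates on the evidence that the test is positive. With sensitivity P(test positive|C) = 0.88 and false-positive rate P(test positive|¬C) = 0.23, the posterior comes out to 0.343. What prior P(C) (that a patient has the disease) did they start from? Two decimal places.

In odds form, posterior odds = prior odds × likelihood ratio, so prior odds = posterior odds ÷ LR.
Posterior odds = 0.343/(1−0.343) = 0.5221. LR = 0.88/0.23 = 3.8261.
Prior odds = 0.5221/3.8261 = 0.1365, so P(C) = 0.1365/(1+0.1365) ≈ 0.12.

P(C) = 0.12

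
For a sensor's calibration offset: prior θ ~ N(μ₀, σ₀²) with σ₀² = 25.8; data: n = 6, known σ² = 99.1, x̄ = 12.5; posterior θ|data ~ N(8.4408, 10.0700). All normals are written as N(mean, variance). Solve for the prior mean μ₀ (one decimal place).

The posterior mean is a precision-weighted average: μ_n = (τ₀μ₀ + τ_data·x̄)/(τ₀+τ_data), with τ₀=1/σ₀² and τ_data=n/σ².
Here τ₀ = 1/25.8 = 0.038760 and τ_data = 6/99.1 = 0.060545, so τ_n = 0.099305.
Rearranging for μ₀: μ₀ = (μ_n·τ_n − τ_data·x̄)/τ₀ = (8.4408·0.099305 − 0.060545·12.5) / 0.038760 = 0.081401/0.038760 ≈ 2.1.

μ₀ = 2.1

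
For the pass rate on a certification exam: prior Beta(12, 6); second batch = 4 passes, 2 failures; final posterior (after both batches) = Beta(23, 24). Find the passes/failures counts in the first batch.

7 passes and 16 failures

Because Beta–binomial updating is additive in the counts, the combined data contributed (α_post−α_prior, β_post−β_prior) successes and failures.
Total across both batches: 23−12=11 passes, 24−6=18 failures.
Subtract the second batch: 11−4=7 passes and 18−2=16 failures.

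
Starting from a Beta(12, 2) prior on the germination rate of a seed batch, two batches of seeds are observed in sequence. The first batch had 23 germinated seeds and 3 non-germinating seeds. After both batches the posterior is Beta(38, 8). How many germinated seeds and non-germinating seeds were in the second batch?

Sequential conjugate updates are equivalent to a single update on the pooled data, so total successes = posterior α − prior α and total failures = posterior β − prior β.
Total across both batches: 38−12=26 germinated seeds, 8−2=6 non-germinating seeds.
Subtract the first batch: 26−23=3 germinated seeds and 6−3=3 non-germinating seeds.

3 germinated seeds and 3 non-germinating seeds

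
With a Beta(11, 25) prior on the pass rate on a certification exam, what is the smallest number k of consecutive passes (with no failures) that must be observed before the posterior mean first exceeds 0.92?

After k passes and 0 failures the posterior is Beta(11+k, 25), with mean (11+k)/(11+25+k).
Set (11+k)/(36+k) > 0.92 and solve: k > (0.92·36 − 11)/(1 − 0.92) = 276.500.
The smallest integer exceeding 276.500 is 277, and checking k=277: (288)/(313) = 0.9201 > 0.92.

k = 277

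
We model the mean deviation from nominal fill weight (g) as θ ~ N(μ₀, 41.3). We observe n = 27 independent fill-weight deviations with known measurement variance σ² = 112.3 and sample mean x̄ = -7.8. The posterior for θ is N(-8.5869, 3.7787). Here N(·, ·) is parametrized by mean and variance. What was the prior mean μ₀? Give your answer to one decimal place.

With known observation variance, the Normal–Normal posterior has precision τ_n = τ₀ + n/σ² and mean μ_n = (τ₀μ₀ + (n/σ²)x̄)/τ_n.
Here τ₀ = 1/41.3 = 0.024213 and τ_data = 27/112.3 = 0.240427, so τ_n = 0.264640.
Rearranging for μ₀: μ₀ = (μ_n·τ_n − τ_data·x̄)/τ₀ = (-8.5869·0.264640 − 0.240427·-7.8) / 0.024213 = -0.397107/0.024213 ≈ -16.4.

μ₀ = -16.4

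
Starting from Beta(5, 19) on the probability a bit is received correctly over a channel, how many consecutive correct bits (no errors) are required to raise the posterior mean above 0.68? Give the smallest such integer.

After k correct bits and 0 errors the posterior is Beta(5+k, 19), with mean (5+k)/(5+19+k).
Set (5+k)/(24+k) > 0.68 and solve: k > (0.68·24 − 5)/(1 − 0.68) = 35.375.
The smallest integer exceeding 35.375 is 36, and checking k=36: (41)/(60) = 0.6833 > 0.68.

k = 36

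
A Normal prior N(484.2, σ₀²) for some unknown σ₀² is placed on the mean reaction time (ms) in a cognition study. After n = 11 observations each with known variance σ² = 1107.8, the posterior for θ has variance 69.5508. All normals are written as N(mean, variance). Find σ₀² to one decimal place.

Posterior precision equals prior precision plus data precision: 1/σ_n² = 1/σ₀² + n/σ².
So 1/σ₀² = 1/69.5508 − 11/1107.8 = 0.014378 − 0.009930 = 0.004448.
Hence σ₀² = 1/0.004448 ≈ 224.8.

σ₀² = 224.8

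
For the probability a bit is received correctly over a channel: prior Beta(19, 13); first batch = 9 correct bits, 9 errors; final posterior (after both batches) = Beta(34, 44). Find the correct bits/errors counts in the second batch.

6 correct bits and 22 errors

Sequential conjugate updates are equivalent to a single update on the pooled data, so total successes = posterior α − prior α and total failures = posterior β − prior β.
Total across both batches: 34−19=15 correct bits, 44−13=31 errors.
Subtract the first batch: 15−9=6 correct bits and 31−9=22 errors.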